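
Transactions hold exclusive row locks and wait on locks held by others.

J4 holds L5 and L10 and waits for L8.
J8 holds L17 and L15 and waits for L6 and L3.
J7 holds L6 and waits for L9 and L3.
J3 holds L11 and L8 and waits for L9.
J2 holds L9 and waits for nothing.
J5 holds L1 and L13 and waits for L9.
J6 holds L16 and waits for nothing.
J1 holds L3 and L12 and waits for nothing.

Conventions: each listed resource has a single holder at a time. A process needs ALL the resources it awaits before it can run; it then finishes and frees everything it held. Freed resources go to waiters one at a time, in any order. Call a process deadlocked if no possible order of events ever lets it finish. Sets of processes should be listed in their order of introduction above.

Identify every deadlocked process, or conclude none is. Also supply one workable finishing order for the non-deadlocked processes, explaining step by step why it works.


No process is deadlocked.
Key observation: although several processes wait, no cycle exists — each chain bottoms out at a free runner.
The rest can finish in the order J2, J6, J1, J3, J7, J5, J4, J8.
Walking it through:
  J2: no waits; runs immediately, freeing L9
  J6: no waits; runs immediately, freeing L16
  J1: no waits; runs immediately, freeing L3 and L12
  J3: everything it awaited (L9) is free; runs, freeing L11 and L8
  J7: everything it awaited (L9 and L3) is free; runs, freeing L6
  J5: everything it awaited (L9) is free; runs, freeing L1 and L13
  J4: everything it awaited (L8) is free; runs, freeing L5 and L10
  J8: everything it awaited (L6 and L3) is free; runs, freeing L17 and L15


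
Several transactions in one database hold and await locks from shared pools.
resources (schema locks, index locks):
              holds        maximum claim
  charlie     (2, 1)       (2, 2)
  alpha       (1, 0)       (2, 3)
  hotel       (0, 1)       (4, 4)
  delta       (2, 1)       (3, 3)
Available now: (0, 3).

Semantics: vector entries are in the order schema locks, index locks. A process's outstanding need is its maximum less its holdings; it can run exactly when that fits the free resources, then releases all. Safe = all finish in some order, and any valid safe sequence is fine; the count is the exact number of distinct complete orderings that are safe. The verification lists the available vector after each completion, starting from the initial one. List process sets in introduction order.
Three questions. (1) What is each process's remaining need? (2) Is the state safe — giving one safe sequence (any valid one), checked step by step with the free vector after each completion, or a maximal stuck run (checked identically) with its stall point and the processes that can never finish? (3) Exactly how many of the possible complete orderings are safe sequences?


(1) Remaining need (order schema locks, index locks):
  charlie: (0, 1)
  alpha: (1, 3)
  hotel: (4, 3)
  delta: (1, 2)
(2) SAFE — a valid safe sequence is charlie, delta, alpha, hotel.
Key observation: the order never hits an exact fit; delta is the first step at the minimum slack of 1 on its requested resources ((1, 2), (2, 4) free).
Check, step by step:
  pool = (0, 3)
  charlie: need (0, 1) fits (0, 3); releases (2, 1), pool now (2, 4)
  delta: need (1, 2) fits (2, 4); releases (2, 1), pool now (4, 5)
  alpha: need (1, 3) fits (4, 5); releases (1, 0), pool now (5, 5)
  hotel: need (4, 3) fits (5, 5); releases (0, 1), pool now (5, 6)
(3) Exactly 3 of the possible complete orderings are safe sequences.


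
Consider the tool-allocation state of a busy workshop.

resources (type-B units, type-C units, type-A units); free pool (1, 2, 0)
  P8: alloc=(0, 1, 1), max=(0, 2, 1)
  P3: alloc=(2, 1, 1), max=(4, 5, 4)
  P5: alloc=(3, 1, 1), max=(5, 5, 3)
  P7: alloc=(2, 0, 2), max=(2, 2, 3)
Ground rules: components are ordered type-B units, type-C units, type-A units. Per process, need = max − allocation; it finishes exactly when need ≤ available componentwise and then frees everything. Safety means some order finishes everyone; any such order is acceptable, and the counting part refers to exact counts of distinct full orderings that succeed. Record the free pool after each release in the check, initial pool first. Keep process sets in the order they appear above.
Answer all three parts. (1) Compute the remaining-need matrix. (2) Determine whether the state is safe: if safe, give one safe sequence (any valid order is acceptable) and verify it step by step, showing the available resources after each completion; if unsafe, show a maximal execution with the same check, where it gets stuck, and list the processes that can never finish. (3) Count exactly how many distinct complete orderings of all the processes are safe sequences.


(1) Need matrix, components ordered type-B units, type-C units, type-A units:
  P8: (0, 1, 0)
  P3: (2, 4, 3)
  P5: (2, 4, 2)
  P7: (0, 2, 1)
(2) UNSAFE.
Key observation: no order helps: past P8, P7, the free pool tops out at (3, 3, 3), below what each blocked process needs in type-C units.
Going as far as possible: P8, P7; after that, nothing fits. Step-by-step check:
  pool = (1, 2, 0)
  P8: need (0, 1, 0) fits (1, 2, 0); releases (0, 1, 1), pool now (1, 3, 1)
  P7: need (0, 2, 1) fits (1, 3, 1); releases (2, 0, 2), pool now (3, 3, 3)
  P3 cannot run: need (2, 4, 3) vs free (3, 3, 3) (insufficient type-C units)
  P5 cannot run: need (2, 4, 2) vs free (3, 3, 3) (insufficient type-C units)
Permanently blocked: P3 and P5.
(3) Precisely 0 of the possible complete orderings are safe sequences.


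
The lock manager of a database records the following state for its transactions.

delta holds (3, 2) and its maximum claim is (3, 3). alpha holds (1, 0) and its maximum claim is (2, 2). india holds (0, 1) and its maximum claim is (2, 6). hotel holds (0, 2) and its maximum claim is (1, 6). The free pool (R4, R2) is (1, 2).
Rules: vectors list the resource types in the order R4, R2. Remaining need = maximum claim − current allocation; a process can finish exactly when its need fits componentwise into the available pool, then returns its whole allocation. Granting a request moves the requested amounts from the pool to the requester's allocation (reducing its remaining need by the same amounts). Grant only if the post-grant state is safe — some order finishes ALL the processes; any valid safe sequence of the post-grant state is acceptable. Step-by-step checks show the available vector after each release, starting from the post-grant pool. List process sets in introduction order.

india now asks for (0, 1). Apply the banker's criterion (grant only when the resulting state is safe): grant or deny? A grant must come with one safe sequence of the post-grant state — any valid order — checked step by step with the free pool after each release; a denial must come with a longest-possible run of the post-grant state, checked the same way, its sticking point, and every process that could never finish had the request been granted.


DENY: after the grant no complete ordering would exist.
Key observation: the pool after delta, alpha is (5, 3); every surviving request exceeds it in R2, so progress ends there.
Pretend the grant happened; the run delta, alpha goes as far as possible. Step-by-step check:
  pool = (1, 1)
  run delta (needs (0, 1), free (1, 1)); after release of (3, 2) the pool is (4, 3)
  run alpha (needs (1, 2), free (4, 3)); after release of (1, 0) the pool is (5, 3)
  india cannot run: need (2, 4) vs free (5, 3) (insufficient R2)
  hotel cannot run: need (1, 4) vs free (5, 3) (insufficient R2)
Had the request been granted, india and hotel could never finish.


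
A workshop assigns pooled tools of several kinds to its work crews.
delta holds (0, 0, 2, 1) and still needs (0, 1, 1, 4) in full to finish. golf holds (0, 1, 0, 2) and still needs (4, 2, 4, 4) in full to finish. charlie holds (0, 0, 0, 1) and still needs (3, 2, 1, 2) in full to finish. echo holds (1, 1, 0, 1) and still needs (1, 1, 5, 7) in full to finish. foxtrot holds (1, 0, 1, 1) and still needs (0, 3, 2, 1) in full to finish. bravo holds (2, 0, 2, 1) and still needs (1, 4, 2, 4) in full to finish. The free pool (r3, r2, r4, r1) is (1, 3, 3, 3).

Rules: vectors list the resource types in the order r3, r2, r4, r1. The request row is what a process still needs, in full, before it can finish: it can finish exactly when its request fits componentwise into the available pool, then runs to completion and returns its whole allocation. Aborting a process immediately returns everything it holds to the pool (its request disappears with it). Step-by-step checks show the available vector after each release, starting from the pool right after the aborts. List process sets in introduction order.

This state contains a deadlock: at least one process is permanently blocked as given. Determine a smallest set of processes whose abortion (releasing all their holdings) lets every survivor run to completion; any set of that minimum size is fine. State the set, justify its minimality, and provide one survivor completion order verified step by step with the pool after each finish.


Minimum abort set: echo.
Key observation: bravo had no path to completion before; after the abort of echo ((1, 1, 0, 1) returned), step 1 is where it fits.
Minimality: the empty abort set fails — the state is deadlocked as it stands.
The survivors complete as bravo, foxtrot, charlie, delta, golf. Verifying each step (starting from the post-abort pool):
  pool = (2, 4, 3, 4)
  bravo needs (1, 4, 2, 4) <= (2, 4, 3, 4) -> finishes; pool += (2, 0, 2, 1) = (4, 4, 5, 5)
  foxtrot needs (0, 3, 2, 1) <= (4, 4, 5, 5) -> finishes; pool += (1, 0, 1, 1) = (5, 4, 6, 6)
  charlie needs (3, 2, 1, 2) <= (5, 4, 6, 6) -> finishes; pool += (0, 0, 0, 1) = (5, 4, 6, 7)
  delta needs (0, 1, 1, 4) <= (5, 4, 6, 7) -> finishes; pool += (0, 0, 2, 1) = (5, 4, 8, 8)
  golf needs (4, 2, 4, 4) <= (5, 4, 8, 8) -> finishes; pool += (0, 1, 0, 2) = (5, 5, 8, 10)


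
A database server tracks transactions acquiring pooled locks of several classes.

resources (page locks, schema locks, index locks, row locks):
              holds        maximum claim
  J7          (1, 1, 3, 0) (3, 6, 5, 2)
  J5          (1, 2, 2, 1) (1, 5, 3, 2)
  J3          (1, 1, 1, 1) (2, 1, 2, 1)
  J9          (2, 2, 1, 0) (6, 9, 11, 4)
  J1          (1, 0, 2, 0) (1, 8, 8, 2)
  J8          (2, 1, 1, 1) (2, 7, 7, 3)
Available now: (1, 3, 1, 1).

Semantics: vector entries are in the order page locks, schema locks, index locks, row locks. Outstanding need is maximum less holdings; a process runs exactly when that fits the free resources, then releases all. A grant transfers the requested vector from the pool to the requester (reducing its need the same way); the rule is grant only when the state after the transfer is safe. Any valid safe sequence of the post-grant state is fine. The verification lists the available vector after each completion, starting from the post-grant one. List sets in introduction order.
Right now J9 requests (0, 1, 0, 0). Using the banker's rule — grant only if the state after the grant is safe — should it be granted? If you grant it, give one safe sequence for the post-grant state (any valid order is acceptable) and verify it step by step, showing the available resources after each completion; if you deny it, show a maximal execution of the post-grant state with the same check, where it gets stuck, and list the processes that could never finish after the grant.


DENY — the pretend-granted state is unsafe.
Key observation: after J3, J5, J7, J8 the pool peaks at (6, 7, 8, 4), and each blocked process is short somewhere: J9 on index locks; J1 on schema locks.
Pretend the grant happened; the run J3, J5, J7, J8 goes as far as possible. Step-by-step check:
  pool = (1, 2, 1, 1)
  J3: need (1, 0, 1, 0) fits (1, 2, 1, 1); releases (1, 1, 1, 1), pool now (2, 3, 2, 2)
  J5: need (0, 3, 1, 1) fits (2, 3, 2, 2); releases (1, 2, 2, 1), pool now (3, 5, 4, 3)
  J7: need (2, 5, 2, 2) fits (3, 5, 4, 3); releases (1, 1, 3, 0), pool now (4, 6, 7, 3)
  J8: need (0, 6, 6, 2) fits (4, 6, 7, 3); releases (2, 1, 1, 1), pool now (6, 7, 8, 4)
  J9 cannot run: need (4, 6, 10, 4) vs free (6, 7, 8, 4) (insufficient index locks)
  J1 cannot run: need (0, 8, 6, 2) vs free (6, 7, 8, 4) (insufficient schema locks)
Processes that could never finish after the grant: J9 and J1.


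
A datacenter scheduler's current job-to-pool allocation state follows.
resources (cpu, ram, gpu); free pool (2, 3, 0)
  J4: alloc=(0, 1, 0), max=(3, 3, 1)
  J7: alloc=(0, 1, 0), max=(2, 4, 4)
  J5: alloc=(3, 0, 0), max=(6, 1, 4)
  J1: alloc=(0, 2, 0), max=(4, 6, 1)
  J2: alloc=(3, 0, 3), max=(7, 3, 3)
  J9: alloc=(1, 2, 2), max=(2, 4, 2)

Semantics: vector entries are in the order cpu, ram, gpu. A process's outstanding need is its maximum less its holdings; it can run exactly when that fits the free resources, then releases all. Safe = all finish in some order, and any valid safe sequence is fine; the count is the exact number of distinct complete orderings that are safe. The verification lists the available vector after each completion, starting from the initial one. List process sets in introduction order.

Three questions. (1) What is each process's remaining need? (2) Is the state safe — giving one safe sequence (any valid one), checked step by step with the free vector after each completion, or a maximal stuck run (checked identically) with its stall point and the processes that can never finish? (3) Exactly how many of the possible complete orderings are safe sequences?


(1) Remaining need (order cpu, ram, gpu):
  J4: (3, 2, 1)
  J7: (2, 3, 4)
  J5: (3, 1, 4)
  J1: (4, 4, 1)
  J2: (4, 3, 0)
  J9: (1, 2, 0)
(2) UNSAFE — no complete ordering exists.
Key observation: after J9, J4 the pool peaks at (3, 6, 2), and each blocked process is short somewhere: J7 on gpu; J5 on gpu; J1 on cpu; J2 on cpu.
Going as far as possible: J9, J4; after that, nothing fits. Walking it through:
  pool = (2, 3, 0)
  run J9 (needs (1, 2, 0), free (2, 3, 0)); after release of (1, 2, 2) the pool is (3, 5, 2)
  run J4 (needs (3, 2, 1), free (3, 5, 2)); after release of (0, 1, 0) the pool is (3, 6, 2)
  J7 cannot run: need (2, 3, 4) vs free (3, 6, 2) (insufficient gpu)
  J5 cannot run: need (3, 1, 4) vs free (3, 6, 2) (insufficient gpu)
  J1 cannot run: need (4, 4, 1) vs free (3, 6, 2) (insufficient cpu)
  J2 cannot run: need (4, 3, 0) vs free (3, 6, 2) (insufficient cpu)
Permanently blocked: J7, J5, J1 and J2.
(3) The exact count: 0 of the possible complete orderings are safe sequences.


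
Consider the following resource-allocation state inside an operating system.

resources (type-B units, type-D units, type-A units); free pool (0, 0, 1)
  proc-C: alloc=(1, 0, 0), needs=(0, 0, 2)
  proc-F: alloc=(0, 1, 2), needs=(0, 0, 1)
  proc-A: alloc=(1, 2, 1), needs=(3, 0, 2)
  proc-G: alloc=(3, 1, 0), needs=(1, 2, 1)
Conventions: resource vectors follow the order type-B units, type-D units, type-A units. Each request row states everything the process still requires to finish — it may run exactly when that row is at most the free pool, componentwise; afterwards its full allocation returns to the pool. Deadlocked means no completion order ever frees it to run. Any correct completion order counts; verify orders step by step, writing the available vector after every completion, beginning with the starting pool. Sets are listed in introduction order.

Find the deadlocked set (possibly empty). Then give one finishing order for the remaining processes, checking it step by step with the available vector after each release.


Deadlocked: proc-A and proc-G.
Key observation: after proc-F, proc-C the pool peaks at (1, 1, 3), and each blocked process is short somewhere: proc-A on type-B units; proc-G on type-D units.
The rest can finish in the order proc-F, proc-C. Walking it through:
  pool = (0, 0, 1)
  proc-F needs (0, 0, 1) <= (0, 0, 1) -> finishes; pool += (0, 1, 2) = (0, 1, 3)
  proc-C needs (0, 0, 2) <= (0, 1, 3) -> finishes; pool += (1, 0, 0) = (1, 1, 3)
The stuck group stays short no matter what:
  proc-A still needs (3, 0, 2) but only (1, 1, 3) is free — short on type-B units
  proc-G still needs (1, 2, 1) but only (1, 1, 3) is free — short on type-D units


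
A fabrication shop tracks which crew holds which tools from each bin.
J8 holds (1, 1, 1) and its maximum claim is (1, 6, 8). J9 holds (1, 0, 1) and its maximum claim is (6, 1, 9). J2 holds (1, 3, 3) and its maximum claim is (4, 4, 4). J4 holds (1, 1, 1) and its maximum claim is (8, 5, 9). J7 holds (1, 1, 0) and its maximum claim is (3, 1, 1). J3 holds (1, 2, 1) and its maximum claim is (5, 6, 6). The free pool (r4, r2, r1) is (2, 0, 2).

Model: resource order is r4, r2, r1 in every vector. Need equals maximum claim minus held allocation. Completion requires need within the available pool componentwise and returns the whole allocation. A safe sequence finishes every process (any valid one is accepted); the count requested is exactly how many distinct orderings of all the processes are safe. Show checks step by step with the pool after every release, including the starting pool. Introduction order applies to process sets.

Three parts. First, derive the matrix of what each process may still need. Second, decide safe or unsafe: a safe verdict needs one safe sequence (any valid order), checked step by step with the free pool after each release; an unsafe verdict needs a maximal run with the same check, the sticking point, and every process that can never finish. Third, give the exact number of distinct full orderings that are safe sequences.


(1) Need matrix, components ordered r4, r2, r1:
  J8: (0, 5, 7)
  J9: (5, 1, 8)
  J2: (3, 1, 1)
  J4: (7, 4, 8)
  J7: (2, 0, 1)
  J3: (4, 4, 5)
(2) UNSAFE — no complete ordering exists.
Key observation: once J7, J2, J3 finish, the pool peaks at (5, 6, 6) — and every remaining process still needs more r1 than that.
The run J7, J2, J3 cannot be extended any further. Check, step by step:
  pool = (2, 0, 2)
  J7 needs (2, 0, 1) <= (2, 0, 2) -> finishes; pool += (1, 1, 0) = (3, 1, 2)
  J2 needs (3, 1, 1) <= (3, 1, 2) -> finishes; pool += (1, 3, 3) = (4, 4, 5)
  J3 needs (4, 4, 5) <= (4, 4, 5) -> finishes; pool += (1, 2, 1) = (5, 6, 6)
  J8 cannot run: need (0, 5, 7) vs free (5, 6, 6) (insufficient r1)
  J9 cannot run: need (5, 1, 8) vs free (5, 6, 6) (insufficient r1)
  J4 cannot run: need (7, 4, 8) vs free (5, 6, 6) (insufficient r4 and r1)
Processes that can never finish: J8, J9 and J4.
(3) The exact count: 0 of the possible complete orderings are safe sequences.


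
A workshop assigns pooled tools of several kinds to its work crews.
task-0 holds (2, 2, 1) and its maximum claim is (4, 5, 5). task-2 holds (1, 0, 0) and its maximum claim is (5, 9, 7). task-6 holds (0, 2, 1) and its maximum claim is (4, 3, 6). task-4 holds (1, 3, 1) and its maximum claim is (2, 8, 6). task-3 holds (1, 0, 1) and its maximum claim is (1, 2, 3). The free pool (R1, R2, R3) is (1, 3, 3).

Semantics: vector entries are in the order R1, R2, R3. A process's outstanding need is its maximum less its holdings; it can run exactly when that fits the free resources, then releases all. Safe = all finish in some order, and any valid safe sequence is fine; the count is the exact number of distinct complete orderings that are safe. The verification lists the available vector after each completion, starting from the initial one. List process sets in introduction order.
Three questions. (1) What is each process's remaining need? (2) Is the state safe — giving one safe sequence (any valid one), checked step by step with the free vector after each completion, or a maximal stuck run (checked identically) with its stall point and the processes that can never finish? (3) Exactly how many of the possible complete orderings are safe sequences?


(1) Need matrix, components ordered R1, R2, R3:
  task-0: (2, 3, 4)
  task-2: (4, 9, 7)
  task-6: (4, 1, 5)
  task-4: (1, 5, 5)
  task-3: (0, 2, 2)
(2) SAFE — a valid safe sequence is task-3, task-0, task-4, task-6, task-2.
Key observation: the order's first zero-slack moment is task-0 ((2, 3, 4) needed, (2, 3, 4) free — a requested resource with nothing to spare).
Verifying each step:
  pool = (1, 3, 3)
  task-3 needs (0, 2, 2) <= (1, 3, 3) -> finishes; pool += (1, 0, 1) = (2, 3, 4)
  task-0 needs (2, 3, 4) <= (2, 3, 4) -> finishes; pool += (2, 2, 1) = (4, 5, 5)
  task-4 needs (1, 5, 5) <= (4, 5, 5) -> finishes; pool += (1, 3, 1) = (5, 8, 6)
  task-6 needs (4, 1, 5) <= (5, 8, 6) -> finishes; pool += (0, 2, 1) = (5, 10, 7)
  task-2 needs (4, 9, 7) <= (5, 10, 7) -> finishes; pool += (1, 0, 0) = (6, 10, 7)
(3) Exactly 2 of the possible complete orderings are safe sequences.


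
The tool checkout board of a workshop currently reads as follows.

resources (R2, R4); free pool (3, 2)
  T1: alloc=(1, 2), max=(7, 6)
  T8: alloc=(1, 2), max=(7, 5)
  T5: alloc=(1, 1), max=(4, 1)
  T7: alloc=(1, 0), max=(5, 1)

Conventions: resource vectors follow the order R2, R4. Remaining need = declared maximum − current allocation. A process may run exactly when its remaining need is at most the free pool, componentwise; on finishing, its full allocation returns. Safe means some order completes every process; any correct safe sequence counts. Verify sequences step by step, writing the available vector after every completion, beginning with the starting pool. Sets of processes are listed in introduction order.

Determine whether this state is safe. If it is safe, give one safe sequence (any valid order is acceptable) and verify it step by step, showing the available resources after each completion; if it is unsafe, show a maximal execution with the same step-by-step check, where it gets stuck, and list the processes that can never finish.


UNSAFE — no complete ordering exists.
Key observation: the wall is R2: completing T5, T7 brings the pool only to (5, 3), and all the rest need more.
Going as far as possible: T5, T7; after that, nothing fits. Step-by-step check:
  pool = (3, 2)
  run T5 (needs (3, 0), free (3, 2)); after release of (1, 1) the pool is (4, 3)
  run T7 (needs (4, 1), free (4, 3)); after release of (1, 0) the pool is (5, 3)
  T1 still needs (6, 4) but only (5, 3) is free — short on R2 and R4
  T8 still needs (6, 3) but only (5, 3) is free — short on R2
Permanently blocked: T1 and T8.


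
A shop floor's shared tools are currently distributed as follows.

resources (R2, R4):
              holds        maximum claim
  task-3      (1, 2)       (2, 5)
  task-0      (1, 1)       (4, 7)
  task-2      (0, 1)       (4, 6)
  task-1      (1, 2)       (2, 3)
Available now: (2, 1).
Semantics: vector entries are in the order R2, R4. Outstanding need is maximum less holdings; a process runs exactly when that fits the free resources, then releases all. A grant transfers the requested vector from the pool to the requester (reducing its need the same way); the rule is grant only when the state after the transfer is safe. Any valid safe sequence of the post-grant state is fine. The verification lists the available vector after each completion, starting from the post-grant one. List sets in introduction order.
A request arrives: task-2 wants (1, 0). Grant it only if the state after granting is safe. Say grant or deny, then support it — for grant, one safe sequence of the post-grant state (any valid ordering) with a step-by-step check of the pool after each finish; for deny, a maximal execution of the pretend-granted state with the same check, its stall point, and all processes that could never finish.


GRANT. The post-grant state is safe; one safe sequence: task-1, task-3, task-2, task-0.
Key observation: post-grant, (1, 1) remains, and an order beginning with task-1 completes everyone.
Verifying the post-grant state step by step:
  pool = (1, 1)
  task-1 needs (1, 1) <= (1, 1) -> finishes; pool += (1, 2) = (2, 3)
  task-3 needs (1, 3) <= (2, 3) -> finishes; pool += (1, 2) = (3, 5)
  task-2 needs (3, 5) <= (3, 5) -> finishes; pool += (1, 1) = (4, 6)
  task-0 needs (3, 6) <= (4, 6) -> finishes; pool += (1, 1) = (5, 7)


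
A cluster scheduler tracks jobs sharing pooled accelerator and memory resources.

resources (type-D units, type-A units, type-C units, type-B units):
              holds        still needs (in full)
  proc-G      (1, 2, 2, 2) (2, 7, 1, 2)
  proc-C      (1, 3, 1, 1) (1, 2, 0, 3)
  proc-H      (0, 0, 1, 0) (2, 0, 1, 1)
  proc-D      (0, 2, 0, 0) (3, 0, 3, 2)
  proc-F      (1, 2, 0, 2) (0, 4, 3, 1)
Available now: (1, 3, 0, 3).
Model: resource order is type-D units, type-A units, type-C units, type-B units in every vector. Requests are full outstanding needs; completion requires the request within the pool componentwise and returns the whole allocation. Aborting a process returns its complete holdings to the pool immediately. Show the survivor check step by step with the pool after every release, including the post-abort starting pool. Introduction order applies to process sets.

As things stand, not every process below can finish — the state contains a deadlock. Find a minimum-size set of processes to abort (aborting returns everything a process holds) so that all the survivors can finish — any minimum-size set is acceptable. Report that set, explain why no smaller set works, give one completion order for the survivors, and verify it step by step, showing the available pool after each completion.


Minimum abort set: proc-G.
Key observation: no ordering could ever have run proc-D before the abort of proc-G; with (1, 2, 2, 2) back in the pool it fits at step 3.
Why nothing smaller works: aborting no one leaves the state deadlocked as given.
Survivors finish in the order: proc-H, proc-C, proc-D, proc-F. Step-by-step check (pool after the aborts first):
  pool = (2, 5, 2, 5)
  run proc-H (needs (2, 0, 1, 1), free (2, 5, 2, 5)); after release of (0, 0, 1, 0) the pool is (2, 5, 3, 5)
  run proc-C (needs (1, 2, 0, 3), free (2, 5, 3, 5)); after release of (1, 3, 1, 1) the pool is (3, 8, 4, 6)
  run proc-D (needs (3, 0, 3, 2), free (3, 8, 4, 6)); after release of (0, 2, 0, 0) the pool is (3, 10, 4, 6)
  run proc-F (needs (0, 4, 3, 1), free (3, 10, 4, 6)); after release of (1, 2, 0, 2) the pool is (4, 12, 4, 8)


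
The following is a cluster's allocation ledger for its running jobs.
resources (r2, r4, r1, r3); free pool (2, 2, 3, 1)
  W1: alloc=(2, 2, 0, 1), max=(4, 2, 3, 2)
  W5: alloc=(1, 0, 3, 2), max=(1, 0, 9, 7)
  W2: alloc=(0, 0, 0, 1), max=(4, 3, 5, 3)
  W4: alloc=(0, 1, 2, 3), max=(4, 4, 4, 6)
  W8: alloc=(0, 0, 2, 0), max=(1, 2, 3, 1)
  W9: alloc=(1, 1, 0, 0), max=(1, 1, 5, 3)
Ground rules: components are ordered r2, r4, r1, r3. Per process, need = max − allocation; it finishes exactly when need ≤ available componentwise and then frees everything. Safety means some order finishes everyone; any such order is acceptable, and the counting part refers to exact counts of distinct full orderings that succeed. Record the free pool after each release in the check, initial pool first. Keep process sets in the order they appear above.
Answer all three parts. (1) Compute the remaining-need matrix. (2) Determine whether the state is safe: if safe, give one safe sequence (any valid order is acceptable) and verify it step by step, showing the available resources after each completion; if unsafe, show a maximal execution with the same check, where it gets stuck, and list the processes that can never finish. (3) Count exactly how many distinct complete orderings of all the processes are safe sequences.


(1) Outstanding need per process (order r2, r4, r1, r3):
  W1: (2, 0, 3, 1)
  W5: (0, 0, 6, 5)
  W2: (4, 3, 5, 2)
  W4: (4, 3, 2, 3)
  W8: (1, 2, 1, 1)
  W9: (0, 0, 5, 3)
(2) SAFE. One safe sequence: W1, W8, W2, W4, W5, W9.
Key observation: reading the order forward, W1 is the first process whose need (2, 0, 3, 1) meets the free pool (2, 2, 3, 1) exactly on a resource it requests.
Step-by-step check:
  pool = (2, 2, 3, 1)
  W1 needs (2, 0, 3, 1) <= (2, 2, 3, 1) -> finishes; pool += (2, 2, 0, 1) = (4, 4, 3, 2)
  W8 needs (1, 2, 1, 1) <= (4, 4, 3, 2) -> finishes; pool += (0, 0, 2, 0) = (4, 4, 5, 2)
  W2 needs (4, 3, 5, 2) <= (4, 4, 5, 2) -> finishes; pool += (0, 0, 0, 1) = (4, 4, 5, 3)
  W4 needs (4, 3, 2, 3) <= (4, 4, 5, 3) -> finishes; pool += (0, 1, 2, 3) = (4, 5, 7, 6)
  W5 needs (0, 0, 6, 5) <= (4, 5, 7, 6) -> finishes; pool += (1, 0, 3, 2) = (5, 5, 10, 8)
  W9 needs (0, 0, 5, 3) <= (5, 5, 10, 8) -> finishes; pool += (1, 1, 0, 0) = (6, 6, 10, 8)
(3) The exact count: 6 of the possible complete orderings are safe sequences.


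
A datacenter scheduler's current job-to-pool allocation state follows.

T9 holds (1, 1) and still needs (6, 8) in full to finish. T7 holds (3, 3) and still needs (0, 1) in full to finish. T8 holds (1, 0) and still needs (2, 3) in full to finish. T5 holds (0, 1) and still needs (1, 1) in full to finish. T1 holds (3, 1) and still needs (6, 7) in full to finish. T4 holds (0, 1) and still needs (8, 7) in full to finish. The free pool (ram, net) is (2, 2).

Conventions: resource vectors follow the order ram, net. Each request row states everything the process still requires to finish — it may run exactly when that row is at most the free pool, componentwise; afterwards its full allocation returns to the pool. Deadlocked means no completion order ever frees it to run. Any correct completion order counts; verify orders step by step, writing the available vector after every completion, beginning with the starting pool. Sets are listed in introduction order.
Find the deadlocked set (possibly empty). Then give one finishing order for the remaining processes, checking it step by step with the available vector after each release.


Deadlocked: T9, T1 and T4.
Key observation: net is the bottleneck — with T7, T8, T5 done the pool holds (6, 6), short of every remaining need.
A valid finishing order for the others: T7, T8, T5. Walking it through:
  pool = (2, 2)
  T7 needs (0, 1) <= (2, 2) -> finishes; pool += (3, 3) = (5, 5)
  T8 needs (2, 3) <= (5, 5) -> finishes; pool += (1, 0) = (6, 5)
  T5 needs (1, 1) <= (6, 5) -> finishes; pool += (0, 1) = (6, 6)
The blocked processes can never fit:
  T9 still needs (6, 8) but only (6, 6) is free — short on net
  T1 still needs (6, 7) but only (6, 6) is free — short on net
  T4 still needs (8, 7) but only (6, 6) is free — short on ram and net


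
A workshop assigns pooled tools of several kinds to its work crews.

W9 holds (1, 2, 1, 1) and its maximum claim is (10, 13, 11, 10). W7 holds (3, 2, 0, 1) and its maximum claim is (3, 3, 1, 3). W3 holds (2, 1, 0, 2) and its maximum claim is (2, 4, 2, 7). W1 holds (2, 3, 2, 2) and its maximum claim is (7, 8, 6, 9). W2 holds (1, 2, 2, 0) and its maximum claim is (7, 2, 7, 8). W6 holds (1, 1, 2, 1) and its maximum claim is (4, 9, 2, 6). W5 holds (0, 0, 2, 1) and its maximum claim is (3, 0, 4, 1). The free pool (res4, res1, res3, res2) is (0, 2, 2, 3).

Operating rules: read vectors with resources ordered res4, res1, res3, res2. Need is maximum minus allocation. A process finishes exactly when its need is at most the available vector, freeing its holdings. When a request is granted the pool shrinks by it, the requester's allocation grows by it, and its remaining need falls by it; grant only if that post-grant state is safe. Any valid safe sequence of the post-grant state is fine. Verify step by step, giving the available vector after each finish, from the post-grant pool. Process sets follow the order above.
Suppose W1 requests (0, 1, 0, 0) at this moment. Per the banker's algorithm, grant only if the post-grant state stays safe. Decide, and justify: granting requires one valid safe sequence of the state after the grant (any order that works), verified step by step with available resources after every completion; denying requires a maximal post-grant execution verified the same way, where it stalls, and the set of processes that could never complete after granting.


GRANT — the state after the grant stays safe, e.g. via W7, W5, W3, W1, W2, W6, W9.
Key observation: granting shrinks the pool to (0, 1, 2, 3), yet W7 still fits and the chain goes through.
Verifying the post-grant state step by step:
  pool = (0, 1, 2, 3)
  run W7 (needs (0, 1, 1, 2), free (0, 1, 2, 3)); after release of (3, 2, 0, 1) the pool is (3, 3, 2, 4)
  run W5 (needs (3, 0, 2, 0), free (3, 3, 2, 4)); after release of (0, 0, 2, 1) the pool is (3, 3, 4, 5)
  run W3 (needs (0, 3, 2, 5), free (3, 3, 4, 5)); after release of (2, 1, 0, 2) the pool is (5, 4, 4, 7)
  run W1 (needs (5, 4, 4, 7), free (5, 4, 4, 7)); after release of (2, 4, 2, 2) the pool is (7, 8, 6, 9)
  run W2 (needs (6, 0, 5, 8), free (7, 8, 6, 9)); after release of (1, 2, 2, 0) the pool is (8, 10, 8, 9)
  run W6 (needs (3, 8, 0, 5), free (8, 10, 8, 9)); after release of (1, 1, 2, 1) the pool is (9, 11, 10, 10)
  run W9 (needs (9, 11, 10, 9), free (9, 11, 10, 10)); after release of (1, 2, 1, 1) the pool is (10, 13, 11, 11)


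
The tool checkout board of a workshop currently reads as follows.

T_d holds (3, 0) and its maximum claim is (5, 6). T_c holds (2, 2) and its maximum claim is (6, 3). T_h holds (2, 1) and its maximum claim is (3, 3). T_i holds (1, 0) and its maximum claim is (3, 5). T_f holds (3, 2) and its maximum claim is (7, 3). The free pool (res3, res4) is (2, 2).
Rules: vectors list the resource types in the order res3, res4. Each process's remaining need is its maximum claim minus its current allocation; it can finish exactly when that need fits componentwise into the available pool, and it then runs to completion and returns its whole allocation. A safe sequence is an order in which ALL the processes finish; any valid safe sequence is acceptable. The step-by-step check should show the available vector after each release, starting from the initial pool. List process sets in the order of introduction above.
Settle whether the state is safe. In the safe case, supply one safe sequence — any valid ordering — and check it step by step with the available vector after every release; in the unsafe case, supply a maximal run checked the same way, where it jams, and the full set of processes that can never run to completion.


SAFE, for example via the order T_h, T_f, T_i, T_c, T_d.
Key observation: the first exact fit in this order is T_h — it needs (1, 2) with (2, 2) free, meeting a requested resource to the last unit.
Step-by-step check:
  pool = (2, 2)
  T_h needs (1, 2) <= (2, 2) -> finishes; pool += (2, 1) = (4, 3)
  T_f needs (4, 1) <= (4, 3) -> finishes; pool += (3, 2) = (7, 5)
  T_i needs (2, 5) <= (7, 5) -> finishes; pool += (1, 0) = (8, 5)
  T_c needs (4, 1) <= (8, 5) -> finishes; pool += (2, 2) = (10, 7)
  T_d needs (2, 6) <= (10, 7) -> finishes; pool += (3, 0) = (13, 7)


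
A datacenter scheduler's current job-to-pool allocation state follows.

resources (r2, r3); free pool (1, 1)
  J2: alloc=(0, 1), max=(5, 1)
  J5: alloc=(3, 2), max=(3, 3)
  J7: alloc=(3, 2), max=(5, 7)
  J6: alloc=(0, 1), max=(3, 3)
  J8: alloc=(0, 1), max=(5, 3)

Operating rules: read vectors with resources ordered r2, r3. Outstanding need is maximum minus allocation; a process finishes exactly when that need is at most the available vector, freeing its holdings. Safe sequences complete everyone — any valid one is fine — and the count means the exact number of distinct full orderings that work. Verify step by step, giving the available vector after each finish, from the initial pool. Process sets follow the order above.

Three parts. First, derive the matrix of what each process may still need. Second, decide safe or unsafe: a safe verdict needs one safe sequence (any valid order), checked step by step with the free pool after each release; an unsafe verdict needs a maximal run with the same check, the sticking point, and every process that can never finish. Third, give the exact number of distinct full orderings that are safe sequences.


(1) Need matrix, components ordered r2, r3:
  J2: (5, 0)
  J5: (0, 1)
  J7: (2, 5)
  J6: (3, 2)
  J8: (5, 2)
(2) The state is UNSAFE.
Key observation: after J5, J6 the pool peaks at (4, 4), and each blocked process is short somewhere: J2 on r2; J7 on r3; J8 on r2.
Going as far as possible: J5, J6; after that, nothing fits. Step-by-step check:
  pool = (1, 1)
  J5 needs (0, 1) <= (1, 1) -> finishes; pool += (3, 2) = (4, 3)
  J6 needs (3, 2) <= (4, 3) -> finishes; pool += (0, 1) = (4, 4)
  J2 cannot run: need (5, 0) vs free (4, 4) (insufficient r2)
  J7 cannot run: need (2, 5) vs free (4, 4) (insufficient r3)
  J8 cannot run: need (5, 2) vs free (4, 4) (insufficient r2)
Processes that can never finish: J2, J7 and J8.
(3) The exact count: 0 of the possible complete orderings are safe sequences.


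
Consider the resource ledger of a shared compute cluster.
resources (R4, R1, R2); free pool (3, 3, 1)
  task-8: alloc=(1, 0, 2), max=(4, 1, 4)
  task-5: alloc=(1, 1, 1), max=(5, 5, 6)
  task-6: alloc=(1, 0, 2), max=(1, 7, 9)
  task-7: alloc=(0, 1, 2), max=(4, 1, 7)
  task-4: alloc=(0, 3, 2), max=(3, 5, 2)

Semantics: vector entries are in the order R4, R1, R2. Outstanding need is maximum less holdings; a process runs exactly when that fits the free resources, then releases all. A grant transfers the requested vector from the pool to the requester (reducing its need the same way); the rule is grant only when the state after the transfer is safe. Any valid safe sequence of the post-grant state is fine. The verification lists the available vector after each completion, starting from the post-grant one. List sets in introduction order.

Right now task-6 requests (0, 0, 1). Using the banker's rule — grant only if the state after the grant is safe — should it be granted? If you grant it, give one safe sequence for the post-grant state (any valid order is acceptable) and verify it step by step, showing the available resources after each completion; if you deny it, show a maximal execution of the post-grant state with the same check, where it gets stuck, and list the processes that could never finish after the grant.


DENY. Granting would leave the state unsafe.
Key observation: once task-4, task-8 finish, the pool peaks at (4, 6, 4) — and every remaining process still needs more R2 than that.
Pretend the grant happened; the run task-4, task-8 goes as far as possible. Verifying each step:
  pool = (3, 3, 0)
  run task-4 (needs (3, 2, 0), free (3, 3, 0)); after release of (0, 3, 2) the pool is (3, 6, 2)
  run task-8 (needs (3, 1, 2), free (3, 6, 2)); after release of (1, 0, 2) the pool is (4, 6, 4)
  blocked: task-5 wants (4, 4, 5), pool (4, 6, 4) — not enough R2
  blocked: task-6 wants (0, 7, 6), pool (4, 6, 4) — not enough R1 and R2
  blocked: task-7 wants (4, 0, 5), pool (4, 6, 4) — not enough R2
Processes that could never finish after the grant: task-5, task-6 and task-7.


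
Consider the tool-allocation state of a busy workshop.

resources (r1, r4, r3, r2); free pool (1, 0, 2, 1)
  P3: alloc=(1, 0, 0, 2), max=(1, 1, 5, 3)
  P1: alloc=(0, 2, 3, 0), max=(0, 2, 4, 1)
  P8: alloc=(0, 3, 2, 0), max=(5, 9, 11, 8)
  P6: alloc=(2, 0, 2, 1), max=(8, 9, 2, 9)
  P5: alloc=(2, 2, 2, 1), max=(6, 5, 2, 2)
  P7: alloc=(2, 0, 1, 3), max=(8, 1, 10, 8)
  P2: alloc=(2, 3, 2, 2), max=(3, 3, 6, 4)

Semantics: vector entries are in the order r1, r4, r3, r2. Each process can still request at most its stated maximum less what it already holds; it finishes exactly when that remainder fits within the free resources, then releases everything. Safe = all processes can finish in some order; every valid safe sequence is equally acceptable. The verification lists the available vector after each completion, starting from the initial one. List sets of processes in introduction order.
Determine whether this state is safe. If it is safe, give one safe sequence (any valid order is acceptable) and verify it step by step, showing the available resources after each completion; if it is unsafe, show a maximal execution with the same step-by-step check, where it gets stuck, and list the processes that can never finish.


The state is SAFE; one workable sequence: P1, P3, P2, P5, P7, P8, P6.
Key observation: P1 is the earliest step where a requested resource binds exactly: need (0, 0, 1, 1), pool (1, 0, 2, 1) at its turn.
Step-by-step check:
  pool = (1, 0, 2, 1)
  P1 needs (0, 0, 1, 1) <= (1, 0, 2, 1) -> finishes; pool += (0, 2, 3, 0) = (1, 2, 5, 1)
  P3 needs (0, 1, 5, 1) <= (1, 2, 5, 1) -> finishes; pool += (1, 0, 0, 2) = (2, 2, 5, 3)
  P2 needs (1, 0, 4, 2) <= (2, 2, 5, 3) -> finishes; pool += (2, 3, 2, 2) = (4, 5, 7, 5)
  P5 needs (4, 3, 0, 1) <= (4, 5, 7, 5) -> finishes; pool += (2, 2, 2, 1) = (6, 7, 9, 6)
  P7 needs (6, 1, 9, 5) <= (6, 7, 9, 6) -> finishes; pool += (2, 0, 1, 3) = (8, 7, 10, 9)
  P8 needs (5, 6, 9, 8) <= (8, 7, 10, 9) -> finishes; pool += (0, 3, 2, 0) = (8, 10, 12, 9)
  P6 needs (6, 9, 0, 8) <= (8, 10, 12, 9) -> finishes; pool += (2, 0, 2, 1) = (10, 10, 14, 10)
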